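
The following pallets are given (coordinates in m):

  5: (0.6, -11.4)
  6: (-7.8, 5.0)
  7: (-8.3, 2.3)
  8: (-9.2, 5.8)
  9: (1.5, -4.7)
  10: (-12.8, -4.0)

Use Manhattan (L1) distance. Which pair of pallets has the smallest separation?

Pairwise distances:
5–6: 24.8 m
5–7: 22.6 m
5–8: 27.0 m
5–9: 7.6 m
5–10: 20.8 m
6–7: 3.2 m
6–8: 2.2 m
6–9: 19.0 m
6–10: 14.0 m
7–8: 4.4 m
7–9: 16.8 m
7–10: 10.8 m
8–9: 21.2 m
8–10: 13.4 m
9–10: 15.0 m
Closest pair: 6–8 at 2.2 m.

6 and 8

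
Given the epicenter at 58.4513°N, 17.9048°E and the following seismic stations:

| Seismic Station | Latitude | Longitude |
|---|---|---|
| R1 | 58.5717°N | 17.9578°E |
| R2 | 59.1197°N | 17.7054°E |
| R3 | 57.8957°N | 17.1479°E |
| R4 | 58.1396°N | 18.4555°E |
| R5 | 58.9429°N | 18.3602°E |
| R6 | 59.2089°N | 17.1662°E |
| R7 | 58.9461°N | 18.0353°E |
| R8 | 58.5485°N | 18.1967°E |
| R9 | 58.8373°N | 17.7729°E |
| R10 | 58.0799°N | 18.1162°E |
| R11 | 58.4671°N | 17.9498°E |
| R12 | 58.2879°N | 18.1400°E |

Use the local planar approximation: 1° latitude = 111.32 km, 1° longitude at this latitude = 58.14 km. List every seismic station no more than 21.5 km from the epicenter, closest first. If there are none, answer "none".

Distances from 58.4513°N, 17.9048°E:
R1: 13.7526 km
R2: 75.3040 km
R3: 75.9071 km
R4: 47.2135 km
R5: 60.7935 km
R6: 94.6393 km
R7: 55.6012 km
R8: 20.1270 km
R9: 43.6485 km
R10: 43.1325 km
R11: 3.1526 km
R12: 22.7565 km
Threshold 21.5 km: R11 (3.1526 km), R1 (13.7526 km), R8 (20.1270 km) are within range.

R11, R1, R8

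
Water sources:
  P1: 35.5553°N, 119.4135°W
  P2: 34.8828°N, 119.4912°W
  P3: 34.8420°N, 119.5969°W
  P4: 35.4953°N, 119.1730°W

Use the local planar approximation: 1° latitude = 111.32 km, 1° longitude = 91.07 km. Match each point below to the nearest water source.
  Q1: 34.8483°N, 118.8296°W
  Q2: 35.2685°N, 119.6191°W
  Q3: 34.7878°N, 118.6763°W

Q1 at 34.8483°N, 118.8296°W:
  P1: 94.9835 km
  P2: 60.3742 km
  P3: 69.8815 km
  P4: 78.5206 km
  → nearest: P2 (60.3742 km)
Q2 at 35.2685°N, 119.6191°W:
  P1: 37.0121 km
  P2: 44.4880 km
  P3: 47.5210 km
  P4: 47.8323 km
  → nearest: P1 (37.0121 km)
Q3 at 34.7878°N, 118.6763°W:
  P1: 108.6601 km
  P2: 74.9627 km
  P3: 84.0559 km
  P4: 90.8247 km
  → nearest: P2 (74.9627 km)

Q1→P2; Q2→P1; Q3→P2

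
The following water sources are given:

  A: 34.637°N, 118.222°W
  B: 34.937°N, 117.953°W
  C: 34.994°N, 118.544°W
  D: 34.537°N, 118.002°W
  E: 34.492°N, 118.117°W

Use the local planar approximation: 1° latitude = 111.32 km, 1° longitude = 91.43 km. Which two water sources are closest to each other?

Pairwise distances:
A–B: 41.475 km
A–C: 49.458 km
A–D: 22.990 km
A–E: 18.781 km
B–C: 54.406 km
B–D: 44.753 km
B–E: 51.757 km
C–D: 71.020 km
C–E: 68.169 km
D–E: 11.647 km
Closest pair: D–E at 11.647 km.

D and E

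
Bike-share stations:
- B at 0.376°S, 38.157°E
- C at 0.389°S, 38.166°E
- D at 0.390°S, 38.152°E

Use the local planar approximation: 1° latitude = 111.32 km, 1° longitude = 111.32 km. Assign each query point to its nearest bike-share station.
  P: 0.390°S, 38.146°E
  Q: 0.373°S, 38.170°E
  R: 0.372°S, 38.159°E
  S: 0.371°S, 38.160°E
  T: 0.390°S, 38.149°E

P→D; Q→B; R→B; S→B; T→D

P at 0.390°S, 38.146°E:
  B: 1.982 km
  C: 2.229 km
  D: 0.668 km
  → nearest: D (0.668 km)
Q at 0.373°S, 38.170°E:
  B: 1.485 km
  C: 1.836 km
  D: 2.756 km
  → nearest: B (1.485 km)
R at 0.372°S, 38.159°E:
  B: 0.498 km
  C: 2.047 km
  D: 2.150 km
  → nearest: B (0.498 km)
S at 0.371°S, 38.160°E:
  B: 0.649 km
  C: 2.112 km
  D: 2.295 km
  → nearest: B (0.649 km)
T at 0.390°S, 38.149°E:
  B: 1.795 km
  C: 1.896 km
  D: 0.334 km
  → nearest: D (0.334 km)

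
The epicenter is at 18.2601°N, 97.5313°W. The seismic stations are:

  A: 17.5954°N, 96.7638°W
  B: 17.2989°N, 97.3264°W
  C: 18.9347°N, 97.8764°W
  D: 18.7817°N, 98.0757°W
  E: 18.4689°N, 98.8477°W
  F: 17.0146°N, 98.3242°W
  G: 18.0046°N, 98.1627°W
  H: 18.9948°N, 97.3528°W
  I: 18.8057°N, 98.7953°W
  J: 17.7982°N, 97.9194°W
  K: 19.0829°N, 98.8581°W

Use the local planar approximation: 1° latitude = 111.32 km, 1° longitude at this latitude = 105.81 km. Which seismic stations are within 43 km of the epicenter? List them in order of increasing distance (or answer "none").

Distances from 18.2601°N, 97.5313°W:
A: √((-0.6647·111.32)² + (0.7675·105.81)²) = √(5475.171823 + 6594.930104) = 109.8640 km
B: √((-0.9612·111.32)² + (0.2049·105.81)²) = √(11449.167777 + 470.042736) = 109.1751 km
C: √((0.6746·111.32)² + (-0.3451·105.81)²) = √(5639.480107 + 1333.347489) = 83.5035 km
D: √((0.5216·111.32)² + (-0.5444·105.81)²) = √(3371.487554 + 3318.101462) = 81.7899 km
E: √((0.2088·111.32)² + (-1.3164·105.81)²) = √(540.265685 + 19401.226060) = 141.2143 km
F: √((-1.2455·111.32)² + (-0.7929·105.81)²) = √(19223.561839 + 7038.664493) = 162.0562 km
G: √((-0.2555·111.32)² + (-0.6314·105.81)²) = √(808.962154 + 4463.366854) = 72.6108 km
H: √((0.7347·111.32)² + (0.1785·105.81)²) = √(6689.081309 + 356.721980) = 83.9393 km
I: √((0.5456·111.32)² + (-1.2640·105.81)²) = √(3688.885019 + 17887.414738) = 146.8887 km
J: √((-0.4619·111.32)² + (-0.3881·105.81)²) = √(2643.883532 + 1686.322809) = 65.8043 km
K: √((0.8228·111.32)² + (-1.3268·105.81)²) = √(8389.478422 + 19708.989334) = 167.6260 km
Threshold 43 km: none within range.

none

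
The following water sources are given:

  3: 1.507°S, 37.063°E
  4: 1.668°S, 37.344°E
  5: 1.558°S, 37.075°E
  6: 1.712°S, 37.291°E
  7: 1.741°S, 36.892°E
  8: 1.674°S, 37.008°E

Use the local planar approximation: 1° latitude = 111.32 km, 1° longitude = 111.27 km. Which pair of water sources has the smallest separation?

3 and 5

Pairwise distances:
3–4: 36.039 km
3–5: 5.832 km
3–6: 34.123 km
3–7: 32.258 km
3–8: 19.572 km
4–5: 32.340 km
4–6: 7.666 km
4–7: 50.946 km
4–8: 37.393 km
5–6: 29.522 km
5–7: 28.803 km
5–8: 14.911 km
6–7: 44.514 km
6–8: 31.772 km
7–8: 14.907 km
Closest pair: 3–5 at 5.832 km.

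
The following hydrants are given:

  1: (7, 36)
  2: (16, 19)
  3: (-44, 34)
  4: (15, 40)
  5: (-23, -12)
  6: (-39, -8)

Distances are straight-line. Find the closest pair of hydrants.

Pairwise distances:
1–2: 19.2
1–3: 51.0
1–4: 8.9
1–5: 56.6
1–6: 63.7
2–3: 61.8
2–4: 21.0
2–5: 49.8
2–6: 61.3
3–4: 59.3
3–5: 50.6
3–6: 42.3
4–5: 64.4
4–6: 72.2
5–6: 16.5
Closest pair: 1–4 at 8.9.

1 and 4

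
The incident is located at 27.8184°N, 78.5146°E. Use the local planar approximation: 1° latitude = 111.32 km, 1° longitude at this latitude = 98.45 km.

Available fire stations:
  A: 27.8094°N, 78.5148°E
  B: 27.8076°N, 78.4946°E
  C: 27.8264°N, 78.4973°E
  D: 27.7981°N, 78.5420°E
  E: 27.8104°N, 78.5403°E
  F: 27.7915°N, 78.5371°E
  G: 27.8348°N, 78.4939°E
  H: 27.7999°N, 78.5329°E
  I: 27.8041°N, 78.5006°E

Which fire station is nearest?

Distances from 27.8184°N, 78.5146°E:
A: √((-0.0090·111.32)² + (0.0002·98.45)²) = √(1.003764 + 0.000388) = 1.0021 km
B: √((-0.0108·111.32)² + (-0.0200·98.45)²) = √(1.445419 + 3.876961) = 2.3070 km
C: √((0.0080·111.32)² + (-0.0173·98.45)²) = √(0.793097 + 2.900839) = 1.9220 km
D: √((-0.0203·111.32)² + (0.0274·98.45)²) = √(5.106678 + 7.276668) = 3.5190 km
E: √((-0.0080·111.32)² + (0.0257·98.45)²) = √(0.793097 + 6.401735) = 2.6823 km
F: √((-0.0269·111.32)² + (0.0225·98.45)²) = √(8.967078 + 4.906779) = 3.7248 km
G: √((0.0164·111.32)² + (-0.0207·98.45)²) = √(3.332991 + 4.153098) = 2.7361 km
H: √((-0.0185·111.32)² + (0.0183·98.45)²) = √(4.241211 + 3.245889) = 2.7363 km
I: √((-0.0143·111.32)² + (-0.0140·98.45)²) = √(2.534069 + 1.899711) = 2.1057 km
Minimum: A at 1.0021 km.

A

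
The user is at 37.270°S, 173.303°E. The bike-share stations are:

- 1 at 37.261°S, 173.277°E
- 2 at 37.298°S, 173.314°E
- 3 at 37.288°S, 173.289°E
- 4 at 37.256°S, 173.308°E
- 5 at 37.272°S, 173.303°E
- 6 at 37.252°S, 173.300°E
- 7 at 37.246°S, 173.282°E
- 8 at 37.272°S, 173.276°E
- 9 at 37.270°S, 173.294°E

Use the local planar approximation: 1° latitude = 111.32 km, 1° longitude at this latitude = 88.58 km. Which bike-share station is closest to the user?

Distances from 37.270°S, 173.303°E:
1: 2.512 km
2: 3.266 km
3: 2.356 km
4: 1.620 km
5: 0.223 km
6: 2.021 km
7: 3.255 km
8: 2.402 km
9: 0.797 km
Minimum: 5 at 0.223 km.

5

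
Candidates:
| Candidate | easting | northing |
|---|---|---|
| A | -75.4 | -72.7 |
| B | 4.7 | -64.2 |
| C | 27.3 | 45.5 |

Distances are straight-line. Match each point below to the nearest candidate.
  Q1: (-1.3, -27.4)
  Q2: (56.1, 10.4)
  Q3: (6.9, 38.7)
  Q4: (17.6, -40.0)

Q1 at (-1.3, -27.4):
  A: 86.8
  B: 37.3
  C: 78.3
  → nearest: B (37.3)
Q2 at (56.1, 10.4):
  A: 155.6
  B: 90.6
  C: 45.4
  → nearest: C (45.4)
Q3 at (6.9, 38.7):
  A: 138.5
  B: 102.9
  C: 21.5
  → nearest: C (21.5)
Q4 at (17.6, -40.0):
  A: 98.6
  B: 27.4
  C: 86.0
  → nearest: B (27.4)

Q1→B; Q2→C; Q3→C; Q4→B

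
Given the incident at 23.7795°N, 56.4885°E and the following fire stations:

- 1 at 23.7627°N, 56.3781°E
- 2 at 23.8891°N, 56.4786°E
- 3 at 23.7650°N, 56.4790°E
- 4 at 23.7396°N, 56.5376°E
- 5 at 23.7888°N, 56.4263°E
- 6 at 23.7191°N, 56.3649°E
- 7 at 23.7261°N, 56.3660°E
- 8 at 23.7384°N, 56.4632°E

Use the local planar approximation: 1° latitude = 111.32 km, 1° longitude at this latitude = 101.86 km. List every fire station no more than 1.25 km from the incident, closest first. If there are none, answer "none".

none

Distances from 23.7795°N, 56.4885°E:
1: 11.3998 km
2: 12.2423 km
3: 1.8820 km
4: 6.6889 km
5: 6.4197 km
6: 14.2728 km
7: 13.8215 km
8: 5.2511 km
Threshold 1.25 km: none within range.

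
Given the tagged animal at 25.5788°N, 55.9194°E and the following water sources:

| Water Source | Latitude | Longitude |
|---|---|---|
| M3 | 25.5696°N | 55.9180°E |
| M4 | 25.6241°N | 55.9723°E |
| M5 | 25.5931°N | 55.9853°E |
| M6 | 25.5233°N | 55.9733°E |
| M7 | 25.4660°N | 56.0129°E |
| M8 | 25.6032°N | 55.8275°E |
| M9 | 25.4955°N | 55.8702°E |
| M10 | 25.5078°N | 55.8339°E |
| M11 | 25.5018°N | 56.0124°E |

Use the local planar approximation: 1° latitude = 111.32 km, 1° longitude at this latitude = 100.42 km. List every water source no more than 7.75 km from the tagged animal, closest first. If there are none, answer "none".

M3, M5, M4

Distances from 25.5788°N, 55.9194°E:
M3: √((-0.0092·111.32)² + (-0.0014·100.42)²) = √(1.048871 + 0.019765) = 1.0337 km
M4: √((0.0453·111.32)² + (0.0529·100.42)²) = √(25.429791 + 28.219660) = 7.3246 km
M5: √((0.0143·111.32)² + (0.0659·100.42)²) = √(2.534069 + 43.793662) = 6.8064 km
M6: √((-0.0555·111.32)² + (0.0539·100.42)²) = √(38.170897 + 29.296650) = 8.2139 km
M7: √((-0.1128·111.32)² + (0.0935·100.42)²) = √(157.675637 + 88.158391) = 15.6791 km
M8: √((0.0244·111.32)² + (-0.0919·100.42)²) = √(7.377786 + 85.167021) = 9.6200 km
M9: √((-0.0833·111.32)² + (-0.0492·100.42)²) = √(85.987713 + 24.410161) = 10.5070 km
M10: √((-0.0710·111.32)² + (-0.0855·100.42)²) = √(62.468790 + 73.717851) = 11.6699 km
M11: √((-0.0770·111.32)² + (0.0930·100.42)²) = √(73.473012 + 87.218042) = 12.6764 km
Threshold 7.75 km: M3 (1.0337 km), M5 (6.8064 km), M4 (7.3246 km) are within range.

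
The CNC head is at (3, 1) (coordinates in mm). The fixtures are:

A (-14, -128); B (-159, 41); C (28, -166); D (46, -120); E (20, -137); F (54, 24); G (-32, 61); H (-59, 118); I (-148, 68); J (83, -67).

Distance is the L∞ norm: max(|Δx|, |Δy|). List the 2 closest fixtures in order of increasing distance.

Distances from (3, 1):
A: max(|-17|, |-129|) = 129 mm
B: max(|-162|, |40|) = 162 mm
C: max(|25|, |-167|) = 167 mm
D: max(|43|, |-121|) = 121 mm
E: max(|17|, |-138|) = 138 mm
F: max(|51|, |23|) = 51 mm
G: max(|-35|, |60|) = 60 mm
H: max(|-62|, |117|) = 117 mm
I: max(|-151|, |67|) = 151 mm
J: max(|80|, |-68|) = 80 mm
Sorted: F (51 mm) < G (60 mm) < J (80 mm) < H (117 mm) < …

F, G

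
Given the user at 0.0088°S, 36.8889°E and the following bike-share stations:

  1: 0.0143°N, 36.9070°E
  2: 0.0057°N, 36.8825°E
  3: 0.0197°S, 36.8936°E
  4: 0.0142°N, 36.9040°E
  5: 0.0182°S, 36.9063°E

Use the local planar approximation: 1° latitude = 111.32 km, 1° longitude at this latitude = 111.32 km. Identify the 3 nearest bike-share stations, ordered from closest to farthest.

3, 2, 5

Distances from 0.0088°S, 36.8889°E:
1: 3.2669 km
2: 1.7644 km
3: 1.3214 km
4: 3.0628 km
5: 2.2015 km
Sorted: 3 (1.3214 km) < 2 (1.7644 km) < 5 (2.2015 km) < 4 (3.0628 km) < 1 (3.2669 km)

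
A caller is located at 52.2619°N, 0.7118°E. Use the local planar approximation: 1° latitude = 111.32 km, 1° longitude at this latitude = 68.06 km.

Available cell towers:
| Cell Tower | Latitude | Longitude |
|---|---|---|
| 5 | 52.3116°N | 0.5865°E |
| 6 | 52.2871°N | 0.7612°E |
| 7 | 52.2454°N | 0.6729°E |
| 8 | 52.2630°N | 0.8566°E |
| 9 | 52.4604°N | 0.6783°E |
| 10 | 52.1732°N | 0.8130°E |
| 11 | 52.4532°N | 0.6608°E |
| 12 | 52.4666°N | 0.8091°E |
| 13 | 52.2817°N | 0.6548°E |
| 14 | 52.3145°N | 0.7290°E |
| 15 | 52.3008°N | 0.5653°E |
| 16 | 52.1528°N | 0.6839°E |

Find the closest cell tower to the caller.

Distances from 52.2619°N, 0.7118°E:
5: 10.1654 km
6: 4.3788 km
7: 3.2223 km
8: 9.8558 km
9: 22.2143 km
10: 12.0390 km
11: 21.5765 km
12: 23.7300 km
13: 4.4619 km
14: 5.9713 km
15: 10.8705 km
16: 12.2926 km
Minimum: 7 at 3.2223 km.

7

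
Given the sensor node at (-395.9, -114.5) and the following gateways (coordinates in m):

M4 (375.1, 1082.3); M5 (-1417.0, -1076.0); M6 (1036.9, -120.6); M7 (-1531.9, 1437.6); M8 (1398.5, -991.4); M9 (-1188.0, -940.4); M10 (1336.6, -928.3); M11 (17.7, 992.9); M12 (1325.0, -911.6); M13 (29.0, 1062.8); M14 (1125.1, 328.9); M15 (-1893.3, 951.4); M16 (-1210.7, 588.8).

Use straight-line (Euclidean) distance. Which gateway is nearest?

Distances from (-395.9, -114.5):
M4: 1423.6 m
M5: 1402.5 m
M6: 1432.8 m
M7: 1923.4 m
M8: 1997.2 m
M9: 1144.3 m
M10: 1914.1 m
M11: 1182.1 m
M12: 1896.5 m
M13: 1251.6 m
M14: 1584.3 m
M15: 1838.0 m
M16: 1076.4 m
Minimum: M16 at 1076.4 m.

M16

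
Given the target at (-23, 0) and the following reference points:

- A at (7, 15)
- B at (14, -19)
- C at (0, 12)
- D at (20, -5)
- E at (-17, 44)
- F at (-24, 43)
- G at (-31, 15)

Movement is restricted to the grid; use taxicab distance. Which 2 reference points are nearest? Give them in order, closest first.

Distances from (-23, 0):
A: |30| + |15| = 30 + 15 = 45
B: |37| + |-19| = 37 + 19 = 56
C: |23| + |12| = 23 + 12 = 35
D: |43| + |-5| = 43 + 5 = 48
E: |6| + |44| = 6 + 44 = 50
F: |-1| + |43| = 1 + 43 = 44
G: |-8| + |15| = 8 + 15 = 23
Sorted: G (23) < C (35) < F (44) < A (45) < …

G, C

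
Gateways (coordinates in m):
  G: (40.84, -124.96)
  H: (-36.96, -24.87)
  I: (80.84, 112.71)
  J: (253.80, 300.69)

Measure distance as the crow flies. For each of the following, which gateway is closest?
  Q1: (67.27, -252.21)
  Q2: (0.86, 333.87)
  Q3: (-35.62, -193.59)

Q1→G; Q2→I; Q3→G

Q1 at (67.27, -252.21):
  G: √((-26.43)² + (127.25)²) = √(698.5449 + 16192.5625) = 129.97 m
  H: √((-104.23)² + (227.34)²) = √(10863.8929 + 51683.4756) = 250.09 m
  I: √((13.57)² + (364.92)²) = √(184.1449 + 133166.6064) = 365.17 m
  J: √((186.53)² + (552.90)²) = √(34793.4409 + 305698.4100) = 583.52 m
  → nearest: G (129.97 m)
Q2 at (0.86, 333.87):
  G: √((39.98)² + (-458.83)²) = √(1598.4004 + 210524.9689) = 460.57 m
  H: √((-37.82)² + (-358.74)²) = √(1430.3524 + 128694.3876) = 360.73 m
  I: √((79.98)² + (-221.16)²) = √(6396.8004 + 48911.7456) = 235.18 m
  J: √((252.94)² + (-33.18)²) = √(63978.6436 + 1100.9124) = 255.11 m
  → nearest: I (235.18 m)
Q3 at (-35.62, -193.59):
  G: √((76.46)² + (68.63)²) = √(5846.1316 + 4710.0769) = 102.74 m
  H: √((-1.34)² + (168.72)²) = √(1.7956 + 28466.4384) = 168.73 m
  I: √((116.46)² + (306.30)²) = √(13562.9316 + 93819.6900) = 327.69 m
  J: √((289.42)² + (494.28)²) = √(83763.9364 + 244312.7184) = 572.78 m
  → nearest: G (102.74 m)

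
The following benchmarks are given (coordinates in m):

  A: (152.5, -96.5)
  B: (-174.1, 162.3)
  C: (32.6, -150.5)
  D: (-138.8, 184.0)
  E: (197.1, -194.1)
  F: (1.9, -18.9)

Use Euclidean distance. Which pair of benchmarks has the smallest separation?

B and D

Pairwise distances:
A–B: 416.7 m
A–C: 131.5 m
A–D: 404.4 m
A–E: 107.3 m
A–F: 169.4 m
B–C: 374.9 m
B–D: 41.4 m
B–E: 514.6 m
B–F: 252.6 m
C–D: 375.9 m
C–E: 170.2 m
C–F: 135.1 m
D–E: 505.8 m
D–F: 246.9 m
E–F: 262.3 m
Closest pair: B–D at 41.4 m.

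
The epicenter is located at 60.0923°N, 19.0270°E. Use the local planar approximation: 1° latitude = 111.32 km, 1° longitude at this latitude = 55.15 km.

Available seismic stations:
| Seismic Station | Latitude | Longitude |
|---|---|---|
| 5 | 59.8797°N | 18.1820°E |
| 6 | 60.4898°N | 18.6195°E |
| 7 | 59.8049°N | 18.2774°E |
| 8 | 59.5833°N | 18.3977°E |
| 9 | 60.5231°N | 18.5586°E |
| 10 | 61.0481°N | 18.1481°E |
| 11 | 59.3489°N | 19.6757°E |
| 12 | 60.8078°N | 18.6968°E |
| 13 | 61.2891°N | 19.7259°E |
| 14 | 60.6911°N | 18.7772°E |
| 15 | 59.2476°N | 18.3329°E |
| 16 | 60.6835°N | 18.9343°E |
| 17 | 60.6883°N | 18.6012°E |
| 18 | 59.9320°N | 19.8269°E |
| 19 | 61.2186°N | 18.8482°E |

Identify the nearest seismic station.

18

Distances from 60.0923°N, 19.0270°E:
5: √((-0.2126·111.32)² + (-0.8450·55.15)²) = √(560.109470 + 2171.723103) = 52.2669 km
6: √((0.3975·111.32)² + (-0.4075·55.15)²) = √(1958.035950 + 505.063821) = 49.6296 km
7: √((-0.2874·111.32)² + (-0.7496·55.15)²) = √(1023.575596 + 1709.031979) = 52.2743 km
8: √((-0.5090·111.32)² + (-0.6293·55.15)²) = √(3210.568645 + 1204.499148) = 66.4460 km
9: √((0.4308·111.32)² + (-0.4684·55.15)²) = √(2299.840855 + 667.305657) = 54.4715 km
10: √((0.9558·111.32)² + (-0.8789·55.15)²) = √(11320.886797 + 2349.470317) = 116.9203 km
11: √((-0.7434·111.32)² + (0.6487·55.15)²) = √(6848.437692 + 1279.908223) = 90.1573 km
12: √((0.7155·111.32)² + (-0.3302·55.15)²) = √(6344.036478 + 331.623403) = 81.7047 km
13: √((1.1968·111.32)² + (0.6989·55.15)²) = √(17749.640298 + 1485.665761) = 138.6914 km
14: √((0.5988·111.32)² + (-0.2498·55.15)²) = √(4443.344424 + 189.791126) = 68.0671 km
15: √((-0.8447·111.32)² + (-0.6941·55.15)²) = √(8842.017776 + 1465.328925) = 101.5251 km
16: √((0.5912·111.32)² + (-0.0927·55.15)²) = √(4331.269888 + 26.136685) = 66.0107 km
17: √((0.5960·111.32)² + (-0.4258·55.15)²) = √(4401.887255 + 551.445183) = 70.3799 km
18: √((-0.1603·111.32)² + (0.7999·55.15)²) = √(318.429606 + 1946.087787) = 47.5869 km
19: √((1.1263·111.32)² + (-0.1788·55.15)²) = √(15720.073184 + 97.235771) = 125.7669 km
Minimum: 18 at 47.5869 km.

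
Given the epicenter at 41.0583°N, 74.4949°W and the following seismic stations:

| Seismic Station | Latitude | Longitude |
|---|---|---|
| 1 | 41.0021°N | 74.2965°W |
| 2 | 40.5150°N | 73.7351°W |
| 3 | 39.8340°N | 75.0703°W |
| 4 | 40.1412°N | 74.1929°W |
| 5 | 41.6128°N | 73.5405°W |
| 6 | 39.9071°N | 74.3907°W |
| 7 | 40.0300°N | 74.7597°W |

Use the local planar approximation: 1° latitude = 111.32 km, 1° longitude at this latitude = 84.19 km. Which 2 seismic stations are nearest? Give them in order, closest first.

1, 2

Distances from 41.0583°N, 74.4949°W:
1: √((-0.0562·111.32)² + (0.1984·84.19)²) = √(39.139838 + 279.000097) = 17.8365 km
2: √((-0.5433·111.32)² + (0.7598·84.19)²) = √(3657.849270 + 4091.848988) = 88.0324 km
3: √((-1.2243·111.32)² + (-0.5754·84.19)²) = √(18574.712237 + 2346.717079) = 144.6424 km
4: √((-0.9171·111.32)² + (0.3020·84.19)²) = √(10422.689073 + 646.449948) = 105.2100 km
5: √((0.5545·111.32)² + (0.9544·84.19)²) = √(3810.215122 + 6456.272916) = 101.3237 km
6: √((-1.1512·111.32)² + (0.1042·84.19)²) = √(16422.828482 + 76.958476) = 128.4515 km
7: √((-1.0283·111.32)² + (-0.2648·84.19)²) = √(13103.462403 + 497.000677) = 116.6210 km
Sorted: 1 (17.8365 km) < 2 (88.0324 km) < 5 (101.3237 km) < 4 (105.2100 km) < …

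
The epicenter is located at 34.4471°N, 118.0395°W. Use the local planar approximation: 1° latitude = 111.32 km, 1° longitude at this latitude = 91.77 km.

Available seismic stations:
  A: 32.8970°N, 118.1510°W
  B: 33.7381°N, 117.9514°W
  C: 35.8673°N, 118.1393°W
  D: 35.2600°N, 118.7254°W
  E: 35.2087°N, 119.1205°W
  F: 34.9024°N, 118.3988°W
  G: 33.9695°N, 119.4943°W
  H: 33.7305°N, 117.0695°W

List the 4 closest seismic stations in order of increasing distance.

Distances from 34.4471°N, 118.0395°W:
A: √((-1.5501·111.32)² + (-0.1115·91.77)²) = √(29775.963804 + 104.701089) = 172.8602 km
B: √((-0.7090·111.32)² + (0.0881·91.77)²) = √(6229.294534 + 65.366206) = 79.3389 km
C: √((1.4202·111.32)² + (-0.0998·91.77)²) = √(24994.555168 + 83.880797) = 158.3617 km
D: √((0.8129·111.32)² + (-0.6859·91.77)²) = √(8188.807132 + 3962.078438) = 110.2311 km
E: √((0.7616·111.32)² + (-1.0810·91.77)²) = √(7187.870864 + 9841.308619) = 130.4959 km
F: √((0.4553·111.32)² + (-0.3593·91.77)²) = √(2568.867451 + 1087.216157) = 60.4656 km
G: √((-0.4776·111.32)² + (-1.4548·91.77)²) = √(2826.669492 + 17824.117981) = 143.7038 km
H: √((-0.7166·111.32)² + (0.9700·91.77)²) = √(6363.557944 + 7924.008486) = 119.5306 km
Sorted: F (60.4656 km) < B (79.3389 km) < D (110.2311 km) < H (119.5306 km) < E (130.4959 km) < G (143.7038 km) < …

F, B, D, H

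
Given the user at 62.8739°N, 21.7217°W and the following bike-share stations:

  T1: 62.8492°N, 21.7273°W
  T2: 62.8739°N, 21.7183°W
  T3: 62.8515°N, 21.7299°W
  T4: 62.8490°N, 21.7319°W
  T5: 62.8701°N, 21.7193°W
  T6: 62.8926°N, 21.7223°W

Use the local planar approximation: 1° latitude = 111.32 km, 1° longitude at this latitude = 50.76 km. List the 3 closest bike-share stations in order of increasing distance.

Distances from 62.8739°N, 21.7217°W:
T1: √((-0.0247·111.32)² + (-0.0056·50.76)²) = √(7.560322 + 0.080801) = 2.7643 km
T2: √((0.0000·111.32)² + (0.0034·50.76)²) = √(0.000000 + 0.029785) = 0.1726 km
T3: √((-0.0224·111.32)² + (-0.0082·50.76)²) = √(6.217881 + 0.173249) = 2.5281 km
T4: √((-0.0249·111.32)² + (-0.0102·50.76)²) = √(7.683252 + 0.268067) = 2.8198 km
T5: √((-0.0038·111.32)² + (0.0024·50.76)²) = √(0.178943 + 0.014841) = 0.4402 km
T6: √((0.0187·111.32)² + (-0.0006·50.76)²) = √(4.333408 + 0.000928) = 2.0819 km
Sorted: T2 (0.1726 km) < T5 (0.4402 km) < T6 (2.0819 km) < T3 (2.5281 km) < T1 (2.7643 km) < …

T2, T5, T6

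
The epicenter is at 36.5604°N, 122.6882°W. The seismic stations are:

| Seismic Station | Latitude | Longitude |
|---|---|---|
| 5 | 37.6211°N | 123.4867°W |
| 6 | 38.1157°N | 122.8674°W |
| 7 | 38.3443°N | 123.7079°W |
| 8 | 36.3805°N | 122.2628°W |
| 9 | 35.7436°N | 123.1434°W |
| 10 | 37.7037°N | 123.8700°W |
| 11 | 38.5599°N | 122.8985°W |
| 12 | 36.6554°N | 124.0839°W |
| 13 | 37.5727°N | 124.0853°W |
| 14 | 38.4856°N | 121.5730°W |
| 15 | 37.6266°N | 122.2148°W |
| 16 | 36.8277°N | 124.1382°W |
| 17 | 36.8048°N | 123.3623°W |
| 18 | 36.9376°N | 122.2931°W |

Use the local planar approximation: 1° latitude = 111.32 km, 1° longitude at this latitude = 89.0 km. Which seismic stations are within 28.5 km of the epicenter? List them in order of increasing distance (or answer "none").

Distances from 36.5604°N, 122.6882°W:
5: 137.8138 km
6: 173.8690 km
7: 218.3384 km
8: 42.8309 km
9: 99.5432 km
10: 165.1093 km
11: 223.3699 km
12: 124.6667 km
13: 167.8087 km
14: 236.1806 km
15: 125.9457 km
16: 132.4361 km
17: 65.8755 km
18: 54.7691 km
Threshold 28.5 km: none within range.

none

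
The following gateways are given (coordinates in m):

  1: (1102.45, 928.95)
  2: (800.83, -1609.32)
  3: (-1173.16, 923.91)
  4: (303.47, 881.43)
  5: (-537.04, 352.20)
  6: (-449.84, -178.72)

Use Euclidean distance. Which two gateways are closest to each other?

Pairwise distances:
1–2: √((-301.62)² + (-2538.27)²) = √(90974.6244 + 6442814.5929) = 2556.13 m
1–3: √((-2275.61)² + (-5.04)²) = √(5178400.8721 + 25.4016) = 2275.62 m
1–4: √((-798.98)² + (-47.52)²) = √(638369.0404 + 2258.1504) = 800.39 m
1–5: √((-1639.49)² + (-576.75)²) = √(2687927.4601 + 332640.5625) = 1737.98 m
1–6: √((-1552.29)² + (-1107.67)²) = √(2409604.2441 + 1226932.8289) = 1906.97 m
2–3: √((-1973.99)² + (2533.23)²) = √(3896636.5201 + 6417254.2329) = 3211.52 m
2–4: √((-497.36)² + (2490.75)²) = √(247366.9696 + 6203835.5625) = 2539.92 m
2–5: √((-1337.87)² + (1961.52)²) = √(1789896.1369 + 3847560.7104) = 2374.33 m
2–6: √((-1250.67)² + (1430.60)²) = √(1564175.4489 + 2046616.3600) = 1900.21 m
3–4: √((1476.63)² + (-42.48)²) = √(2180436.1569 + 1804.5504) = 1477.24 m
3–5: √((636.12)² + (-571.71)²) = √(404648.6544 + 326852.3241) = 855.28 m
3–6: √((723.32)² + (-1102.63)²) = √(523191.8224 + 1215792.9169) = 1318.71 m
4–5: √((-840.51)² + (-529.23)²) = √(706457.0601 + 280084.3929) = 993.25 m
4–6: √((-753.31)² + (-1060.15)²) = √(567475.9561 + 1123918.0225) = 1300.54 m
5–6: √((87.20)² + (-530.92)²) = √(7603.8400 + 281876.0464) = 538.03 m
Closest pair: 5–6 at 538.03 m.

5 and 6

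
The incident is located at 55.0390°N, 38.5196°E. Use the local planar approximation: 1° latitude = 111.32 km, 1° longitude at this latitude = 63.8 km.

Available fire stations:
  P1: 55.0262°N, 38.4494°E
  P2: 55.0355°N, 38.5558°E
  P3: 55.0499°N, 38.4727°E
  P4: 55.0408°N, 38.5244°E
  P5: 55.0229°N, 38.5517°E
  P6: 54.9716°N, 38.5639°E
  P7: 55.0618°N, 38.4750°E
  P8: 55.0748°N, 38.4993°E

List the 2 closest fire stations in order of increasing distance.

Distances from 55.0390°N, 38.5196°E:
P1: 4.7000 km
P2: 2.3422 km
P3: 3.2289 km
P4: 0.3660 km
P5: 2.7215 km
P6: 8.0177 km
P7: 3.8130 km
P8: 4.1904 km
Sorted: P4 (0.3660 km) < P2 (2.3422 km) < P5 (2.7215 km) < P3 (3.2289 km) < …

P4, P2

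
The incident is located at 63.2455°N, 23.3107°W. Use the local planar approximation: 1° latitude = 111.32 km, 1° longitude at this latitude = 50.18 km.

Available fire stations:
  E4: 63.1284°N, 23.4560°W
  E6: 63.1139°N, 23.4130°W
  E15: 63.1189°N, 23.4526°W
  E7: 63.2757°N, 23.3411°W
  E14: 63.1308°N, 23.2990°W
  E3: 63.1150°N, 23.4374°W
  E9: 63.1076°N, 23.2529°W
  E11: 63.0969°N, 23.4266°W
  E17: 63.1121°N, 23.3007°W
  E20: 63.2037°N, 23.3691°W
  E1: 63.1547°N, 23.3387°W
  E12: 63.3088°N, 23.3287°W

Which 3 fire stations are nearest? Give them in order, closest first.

Distances from 63.2455°N, 23.3107°W:
E4: √((-0.1171·111.32)² + (-0.1453·50.18)²) = √(169.926137 + 53.160927) = 14.9361 km
E6: √((-0.1316·111.32)² + (-0.1023·50.18)²) = √(214.614062 + 26.351939) = 15.5231 km
E15: √((-0.1266·111.32)² + (-0.1419·50.18)²) = √(198.615806 + 50.702118) = 15.7898 km
E7: √((0.0302·111.32)² + (-0.0304·50.18)²) = √(11.302130 + 2.327065) = 3.6918 km
E14: √((-0.1147·111.32)² + (0.0117·50.18)²) = √(163.032141 + 0.344693) = 12.7819 km
E3: √((-0.1305·111.32)² + (-0.1267·50.18)²) = √(211.041283 + 40.421697) = 15.8576 km
E9: √((-0.1379·111.32)² + (0.0578·50.18)²) = √(235.654061 + 8.412343) = 15.6226 km
E11: √((-0.1486·111.32)² + (-0.1159·50.18)²) = √(273.642793 + 33.824251) = 17.5347 km
E17: √((-0.1334·111.32)² + (0.0100·50.18)²) = √(220.525114 + 0.251803) = 14.8586 km
E20: √((-0.0418·111.32)² + (-0.0584·50.18)²) = √(21.652047 + 8.587901) = 5.4991 km
E1: √((-0.0908·111.32)² + (-0.0280·50.18)²) = √(102.168753 + 1.974137) = 10.2050 km
E12: √((0.0633·111.32)² + (-0.0180·50.18)²) = √(49.653951 + 0.815842) = 7.1042 km
Sorted: E7 (3.6918 km) < E20 (5.4991 km) < E12 (7.1042 km) < E1 (10.2050 km) < E14 (12.7819 km) < …

E7, E20, E12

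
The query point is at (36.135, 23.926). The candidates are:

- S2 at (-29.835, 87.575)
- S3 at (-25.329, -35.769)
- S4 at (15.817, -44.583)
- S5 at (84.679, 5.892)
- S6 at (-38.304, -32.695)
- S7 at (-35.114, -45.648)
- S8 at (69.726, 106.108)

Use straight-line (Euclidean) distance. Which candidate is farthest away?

S7

Distances from (36.135, 23.926):
S2: 91.669
S3: 85.681
S4: 71.458
S5: 51.786
S6: 93.526
S7: 99.584
S8: 88.782
Maximum: S7 at 99.584.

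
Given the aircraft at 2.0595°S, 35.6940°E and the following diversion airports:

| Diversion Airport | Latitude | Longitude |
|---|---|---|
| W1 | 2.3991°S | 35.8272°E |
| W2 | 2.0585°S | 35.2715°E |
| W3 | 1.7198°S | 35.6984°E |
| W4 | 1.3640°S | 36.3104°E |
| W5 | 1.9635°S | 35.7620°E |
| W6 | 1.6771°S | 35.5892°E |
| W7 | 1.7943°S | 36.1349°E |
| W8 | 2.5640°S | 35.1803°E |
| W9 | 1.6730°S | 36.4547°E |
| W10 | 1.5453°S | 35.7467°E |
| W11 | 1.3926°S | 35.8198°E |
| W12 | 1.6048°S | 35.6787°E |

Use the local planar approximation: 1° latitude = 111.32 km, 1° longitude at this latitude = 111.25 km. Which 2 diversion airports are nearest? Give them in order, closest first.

W5, W3

Distances from 2.0595°S, 35.6940°E:
W1: √((-0.3396·111.32)² + (0.1332·111.25)²) = √(1429.162981 + 219.587942) = 40.6048 km
W2: √((0.0010·111.32)² + (-0.4225·111.25)²) = √(0.012392 + 2209.293760) = 47.0033 km
W3: √((0.3397·111.32)² + (0.0044·111.25)²) = √(1430.004780 + 0.239610) = 37.8186 km
W4: √((0.6955·111.32)² + (0.6164·111.25)²) = √(5994.330220 + 4702.462050) = 103.4253 km
W5: √((0.0960·111.32)² + (0.0680·111.25)²) = √(114.205984 + 57.229225) = 13.0933 km
W6: √((0.3824·111.32)² + (-0.1048·111.25)²) = √(1812.100009 + 135.932281) = 44.1365 km
W7: √((0.2652·111.32)² + (0.4409·111.25)²) = √(871.552263 + 2405.914763) = 57.2492 km
W8: √((-0.5045·111.32)² + (-0.5137·111.25)²) = √(3154.051182 + 3266.022488) = 80.1254 km
W9: √((0.3865·111.32)² + (0.7607·111.25)²) = √(1851.166114 + 7161.877227) = 94.9370 km
W10: √((0.5142·111.32)² + (0.0527·111.25)²) = √(3276.502774 + 34.373303) = 57.5402 km
W11: √((0.6669·111.32)² + (0.1258·111.25)²) = √(5511.474852 + 195.867023) = 75.5470 km
W12: √((0.4547·111.32)² + (-0.0153·111.25)²) = √(2562.101341 + 2.897230) = 50.6458 km
Sorted: W5 (13.0933 km) < W3 (37.8186 km) < W1 (40.6048 km) < W6 (44.1365 km) < …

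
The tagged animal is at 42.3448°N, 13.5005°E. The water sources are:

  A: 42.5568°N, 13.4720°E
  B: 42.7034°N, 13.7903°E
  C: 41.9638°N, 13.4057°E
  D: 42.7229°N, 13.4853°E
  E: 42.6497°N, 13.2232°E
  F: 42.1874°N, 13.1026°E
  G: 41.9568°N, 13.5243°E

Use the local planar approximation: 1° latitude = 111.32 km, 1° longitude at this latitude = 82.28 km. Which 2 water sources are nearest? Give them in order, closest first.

A, F

Distances from 42.3448°N, 13.5005°E:
A: 23.7161 km
B: 46.4987 km
C: 43.1242 km
D: 42.1087 km
E: 40.8975 km
F: 37.1331 km
G: 43.2365 km
Sorted: A (23.7161 km) < F (37.1331 km) < E (40.8975 km) < D (42.1087 km) < …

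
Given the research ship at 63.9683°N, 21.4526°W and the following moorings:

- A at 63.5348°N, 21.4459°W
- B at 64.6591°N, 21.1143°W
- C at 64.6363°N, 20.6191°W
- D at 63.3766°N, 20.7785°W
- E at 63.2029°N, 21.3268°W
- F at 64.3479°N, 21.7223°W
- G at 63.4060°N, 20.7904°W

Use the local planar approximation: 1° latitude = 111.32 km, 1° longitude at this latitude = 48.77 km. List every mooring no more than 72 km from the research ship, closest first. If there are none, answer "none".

Distances from 63.9683°N, 21.4526°W:
A: √((-0.4335·111.32)² + (0.0067·48.77)²) = √(2328.759282 + 0.106771) = 48.2583 km
B: √((0.6908·111.32)² + (0.3383·48.77)²) = √(5913.587853 + 272.213404) = 78.6499 km
C: √((0.6680·111.32)² + (0.8335·48.77)²) = √(5529.671350 + 1652.405834) = 84.7471 km
D: √((-0.5917·111.32)² + (0.6741·48.77)²) = √(4338.599220 + 1080.821973) = 73.6167 km
E: √((-0.7654·111.32)² + (0.1258·48.77)²) = √(7259.777510 + 37.641489) = 85.4249 km
F: √((0.3796·111.32)² + (-0.2697·48.77)²) = √(1785.660134 + 173.008485) = 44.2568 km
G: √((-0.5623·111.32)² + (0.6622·48.77)²) = √(3918.163570 + 1042.998933) = 70.4355 km
Threshold 72 km: F (44.2568 km), A (48.2583 km), G (70.4355 km) are within range.

F, A, G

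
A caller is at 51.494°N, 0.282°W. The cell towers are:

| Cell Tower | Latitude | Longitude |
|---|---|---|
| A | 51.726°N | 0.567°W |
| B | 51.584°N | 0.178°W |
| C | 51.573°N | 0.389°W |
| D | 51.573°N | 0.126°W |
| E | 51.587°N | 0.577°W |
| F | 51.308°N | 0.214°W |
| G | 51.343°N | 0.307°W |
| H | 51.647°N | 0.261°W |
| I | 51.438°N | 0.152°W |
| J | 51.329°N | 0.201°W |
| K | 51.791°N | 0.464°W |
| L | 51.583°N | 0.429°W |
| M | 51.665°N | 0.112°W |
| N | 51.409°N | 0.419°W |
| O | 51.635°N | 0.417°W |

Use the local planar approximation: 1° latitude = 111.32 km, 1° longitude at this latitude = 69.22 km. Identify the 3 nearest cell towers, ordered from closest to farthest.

I, C, B

Distances from 51.494°N, 0.282°W:
A: 32.499 km
B: 12.337 km
C: 11.498 km
D: 13.926 km
E: 22.894 km
F: 21.234 km
G: 16.898 km
H: 17.094 km
I: 10.947 km
J: 19.204 km
K: 35.381 km
L: 14.202 km
M: 22.379 km
N: 13.396 km
O: 18.267 km
Sorted: I (10.947 km) < C (11.498 km) < B (12.337 km) < N (13.396 km) < D (13.926 km) < …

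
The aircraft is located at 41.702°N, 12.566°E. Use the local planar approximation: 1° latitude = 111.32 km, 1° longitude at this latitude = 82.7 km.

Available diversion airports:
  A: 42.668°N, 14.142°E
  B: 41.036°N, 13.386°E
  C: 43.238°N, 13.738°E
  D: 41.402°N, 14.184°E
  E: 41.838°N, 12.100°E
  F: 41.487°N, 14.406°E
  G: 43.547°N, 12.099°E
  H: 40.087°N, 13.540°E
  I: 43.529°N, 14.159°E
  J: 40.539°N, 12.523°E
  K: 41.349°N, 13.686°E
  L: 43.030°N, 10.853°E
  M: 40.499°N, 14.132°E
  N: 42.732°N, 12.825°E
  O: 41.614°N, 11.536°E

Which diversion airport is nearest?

E

Distances from 41.702°N, 12.566°E:
A: 168.971 km
B: 100.476 km
C: 196.548 km
D: 137.913 km
E: 41.405 km
F: 154.039 km
G: 208.985 km
H: 197.002 km
I: 242.322 km
J: 129.514 km
K: 100.615 km
L: 204.752 km
M: 186.297 km
N: 116.643 km
O: 85.742 km
Minimum: E at 41.405 km.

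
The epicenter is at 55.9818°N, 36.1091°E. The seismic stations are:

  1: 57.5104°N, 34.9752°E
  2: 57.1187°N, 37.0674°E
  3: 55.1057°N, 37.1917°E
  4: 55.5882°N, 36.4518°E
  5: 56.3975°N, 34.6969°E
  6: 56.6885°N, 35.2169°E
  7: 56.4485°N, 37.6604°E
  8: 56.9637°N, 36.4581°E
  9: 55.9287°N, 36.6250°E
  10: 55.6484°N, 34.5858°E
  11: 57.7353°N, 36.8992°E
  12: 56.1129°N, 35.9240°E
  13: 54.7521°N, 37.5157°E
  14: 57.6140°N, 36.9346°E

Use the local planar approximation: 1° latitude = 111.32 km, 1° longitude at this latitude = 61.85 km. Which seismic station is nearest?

Distances from 55.9818°N, 36.1091°E:
1: √((1.5286·111.32)² + (-1.1339·61.85)²) = √(28955.702495 + 4918.457449) = 184.0493 km
2: √((1.1369·111.32)² + (0.9583·61.85)²) = √(16017.359689 + 3513.034252) = 139.7512 km
3: √((-0.8761·111.32)² + (1.0826·61.85)²) = √(9511.603894 + 4483.482237) = 118.3008 km
4: √((-0.3936·111.32)² + (0.3427·61.85)²) = √(1919.802597 + 449.270204) = 48.6731 km
5: √((0.4157·111.32)² + (-1.4122·61.85)²) = √(2141.442632 + 7629.073908) = 98.8459 km
6: √((0.7067·111.32)² + (-0.8922·61.85)²) = √(6188.944355 + 3045.116032) = 96.0940 km
7: √((0.4667·111.32)² + (1.5513·61.85)²) = √(2699.118781 + 9206.000474) = 109.1106 km
8: √((0.9819·111.32)² + (0.3490·61.85)²) = √(11947.606635 + 465.940286) = 111.4161 km
9: √((-0.0531·111.32)² + (0.5159·61.85)²) = √(34.941009 + 1018.146948) = 32.4513 km
10: √((-0.3334·111.32)² + (-1.5233·61.85)²) = √(1377.455528 + 8876.674441) = 101.2627 km
11: √((1.7535·111.32)² + (0.7901·61.85)²) = √(38102.891648 + 2388.050637) = 201.2236 km
12: √((0.1311·111.32)² + (-0.1851·61.85)²) = √(212.986354 + 131.066664) = 18.5487 km
13: √((-1.2297·111.32)² + (1.4066·61.85)²) = √(18738.927951 + 7568.688543) = 162.1962 km
14: √((1.6322·111.32)² + (0.8255·61.85)²) = √(33013.619566 + 2606.835119) = 188.7338 km
Minimum: 12 at 18.5487 km.

12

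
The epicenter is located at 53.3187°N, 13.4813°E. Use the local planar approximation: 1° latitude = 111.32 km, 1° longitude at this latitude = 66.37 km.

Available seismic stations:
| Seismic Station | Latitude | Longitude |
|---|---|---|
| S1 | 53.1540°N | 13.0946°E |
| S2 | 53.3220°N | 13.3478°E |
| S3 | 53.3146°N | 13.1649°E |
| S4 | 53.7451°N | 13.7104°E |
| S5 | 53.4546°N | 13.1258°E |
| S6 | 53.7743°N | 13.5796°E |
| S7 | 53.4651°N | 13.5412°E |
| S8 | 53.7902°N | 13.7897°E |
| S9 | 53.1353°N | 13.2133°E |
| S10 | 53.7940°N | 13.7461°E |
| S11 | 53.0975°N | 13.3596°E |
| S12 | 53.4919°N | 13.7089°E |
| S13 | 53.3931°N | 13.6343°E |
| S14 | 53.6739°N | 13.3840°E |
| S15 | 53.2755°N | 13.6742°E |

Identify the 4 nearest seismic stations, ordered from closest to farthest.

S2, S13, S15, S7

Distances from 53.3187°N, 13.4813°E:
S1: 31.5414 km
S2: 8.8680 km
S3: 21.0044 km
S4: 49.8428 km
S5: 28.0280 km
S6: 51.1353 km
S7: 16.7751 km
S8: 56.3372 km
S9: 27.0777 km
S10: 55.7529 km
S11: 25.9149 km
S12: 24.4934 km
S13: 13.1039 km
S14: 40.0647 km
S15: 13.6762 km
Sorted: S2 (8.8680 km) < S13 (13.1039 km) < S15 (13.6762 km) < S7 (16.7751 km) < S3 (21.0044 km) < S12 (24.4934 km) < …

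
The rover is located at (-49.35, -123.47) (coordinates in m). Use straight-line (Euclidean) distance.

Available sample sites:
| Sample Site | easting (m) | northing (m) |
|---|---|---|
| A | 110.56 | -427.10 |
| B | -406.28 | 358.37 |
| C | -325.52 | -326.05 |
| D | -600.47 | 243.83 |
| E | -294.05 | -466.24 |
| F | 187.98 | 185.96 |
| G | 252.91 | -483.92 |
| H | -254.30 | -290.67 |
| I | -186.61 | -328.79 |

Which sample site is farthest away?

D

Distances from (-49.35, -123.47):
A: √((159.91)² + (-303.63)²) = √(25571.2081 + 92191.1769) = 343.17 m
B: √((-356.93)² + (481.84)²) = √(127399.0249 + 232169.7856) = 599.64 m
C: √((-276.17)² + (-202.58)²) = √(76269.8689 + 41038.6564) = 342.50 m
D: √((-551.12)² + (367.30)²) = √(303733.2544 + 134909.2900) = 662.30 m
E: √((-244.70)² + (-342.77)²) = √(59878.0900 + 117491.2729) = 421.15 m
F: √((237.33)² + (309.43)²) = √(56325.5289 + 95746.9249) = 389.96 m
G: √((302.26)² + (-360.45)²) = √(91361.1076 + 129924.2025) = 470.41 m
H: √((-204.95)² + (-167.20)²) = √(42004.5025 + 27955.8400) = 264.50 m
I: √((-137.26)² + (-205.32)²) = √(18840.3076 + 42156.3024) = 246.97 m
Maximum: D at 662.30 m.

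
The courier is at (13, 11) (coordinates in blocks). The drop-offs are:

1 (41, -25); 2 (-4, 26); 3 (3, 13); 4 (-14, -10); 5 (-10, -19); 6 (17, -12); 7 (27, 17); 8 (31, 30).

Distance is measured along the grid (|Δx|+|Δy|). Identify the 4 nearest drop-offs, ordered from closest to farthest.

3, 7, 6, 2

Distances from (13, 11):
1: 64 blocks
2: 32 blocks
3: 12 blocks
4: 48 blocks
5: 53 blocks
6: 27 blocks
7: 20 blocks
8: 37 blocks
Sorted: 3 (12 blocks) < 7 (20 blocks) < 6 (27 blocks) < 2 (32 blocks) < 8 (37 blocks) < 4 (48 blocks) < …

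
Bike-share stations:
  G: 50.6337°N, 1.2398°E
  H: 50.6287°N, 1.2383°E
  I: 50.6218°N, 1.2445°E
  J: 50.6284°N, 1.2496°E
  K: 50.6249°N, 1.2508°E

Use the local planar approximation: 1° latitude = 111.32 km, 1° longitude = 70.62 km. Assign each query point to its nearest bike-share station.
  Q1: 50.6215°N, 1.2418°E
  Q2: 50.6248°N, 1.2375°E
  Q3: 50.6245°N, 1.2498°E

Q1→I; Q2→H; Q3→K

Q1 at 50.6215°N, 1.2418°E:
  G: √((0.0122·111.32)² + (-0.0020·70.62)²) = √(1.844446 + 0.019949) = 1.3654 km
  H: √((0.0072·111.32)² + (-0.0035·70.62)²) = √(0.642409 + 0.061093) = 0.8388 km
  I: √((0.0003·111.32)² + (0.0027·70.62)²) = √(0.001115 + 0.036357) = 0.1936 km
  J: √((0.0069·111.32)² + (0.0078·70.62)²) = √(0.589990 + 0.303420) = 0.9452 km
  K: √((0.0034·111.32)² + (0.0090·70.62)²) = √(0.143253 + 0.403962) = 0.7397 km
  → nearest: I (0.1936 km)
Q2 at 50.6248°N, 1.2375°E:
  G: √((0.0089·111.32)² + (0.0023·70.62)²) = √(0.981582 + 0.026382) = 1.0040 km
  H: √((0.0039·111.32)² + (0.0008·70.62)²) = √(0.188484 + 0.003192) = 0.4378 km
  I: √((-0.0030·111.32)² + (0.0070·70.62)²) = √(0.111529 + 0.244372) = 0.5966 km
  J: √((0.0036·111.32)² + (0.0121·70.62)²) = √(0.160602 + 0.730174) = 0.9438 km
  K: √((0.0001·111.32)² + (0.0133·70.62)²) = √(0.000124 + 0.882183) = 0.9393 km
  → nearest: H (0.4378 km)
Q3 at 50.6245°N, 1.2498°E:
  G: √((0.0092·111.32)² + (-0.0100·70.62)²) = √(1.048871 + 0.498718) = 1.2440 km
  H: √((0.0042·111.32)² + (-0.0115·70.62)²) = √(0.218597 + 0.659555) = 0.9371 km
  I: √((-0.0027·111.32)² + (-0.0053·70.62)²) = √(0.090339 + 0.140090) = 0.4800 km
  J: √((0.0039·111.32)² + (-0.0002·70.62)²) = √(0.188484 + 0.000199) = 0.4344 km
  K: √((0.0004·111.32)² + (0.0010·70.62)²) = √(0.001983 + 0.004987) = 0.0835 km
  → nearest: K (0.0835 km)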